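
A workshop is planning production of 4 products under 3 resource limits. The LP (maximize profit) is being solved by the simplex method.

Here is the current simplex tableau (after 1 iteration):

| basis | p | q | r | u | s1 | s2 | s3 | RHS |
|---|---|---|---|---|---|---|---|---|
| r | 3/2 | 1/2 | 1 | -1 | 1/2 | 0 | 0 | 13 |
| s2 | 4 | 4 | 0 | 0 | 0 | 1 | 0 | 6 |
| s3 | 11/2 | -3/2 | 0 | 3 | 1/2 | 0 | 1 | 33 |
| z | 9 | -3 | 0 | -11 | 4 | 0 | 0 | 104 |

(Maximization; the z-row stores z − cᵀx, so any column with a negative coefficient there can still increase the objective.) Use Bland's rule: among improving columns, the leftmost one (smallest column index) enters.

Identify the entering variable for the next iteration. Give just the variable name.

Objective-row coefficients: p: 9, q: -3, r: 0, u: -11, s1: 4, s2: 0, s3: 0.
Improving columns: q, u. Bland's rule picks the smallest column index → q.

q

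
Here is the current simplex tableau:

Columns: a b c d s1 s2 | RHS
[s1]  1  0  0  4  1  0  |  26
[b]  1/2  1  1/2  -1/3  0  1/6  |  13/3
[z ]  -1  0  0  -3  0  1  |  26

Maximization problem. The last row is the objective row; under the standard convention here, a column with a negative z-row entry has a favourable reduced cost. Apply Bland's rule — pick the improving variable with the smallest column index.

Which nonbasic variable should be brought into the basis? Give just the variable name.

Objective-row coefficients: a: -1, b: 0, c: 0, d: -3, s1: 0, s2: 1.
Improving columns: a, d. Bland's rule picks the smallest column index → a.

a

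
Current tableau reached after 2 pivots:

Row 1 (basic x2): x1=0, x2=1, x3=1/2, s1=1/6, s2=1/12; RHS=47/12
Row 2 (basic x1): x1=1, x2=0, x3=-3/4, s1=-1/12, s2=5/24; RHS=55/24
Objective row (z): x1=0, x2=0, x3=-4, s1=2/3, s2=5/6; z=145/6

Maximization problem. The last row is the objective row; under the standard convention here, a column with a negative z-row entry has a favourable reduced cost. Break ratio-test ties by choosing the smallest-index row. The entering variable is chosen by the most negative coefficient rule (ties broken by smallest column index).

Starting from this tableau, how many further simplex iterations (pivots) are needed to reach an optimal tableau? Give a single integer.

pivot: x3 in, x2 out → z = 111/2
No improving column remains; optimal.

1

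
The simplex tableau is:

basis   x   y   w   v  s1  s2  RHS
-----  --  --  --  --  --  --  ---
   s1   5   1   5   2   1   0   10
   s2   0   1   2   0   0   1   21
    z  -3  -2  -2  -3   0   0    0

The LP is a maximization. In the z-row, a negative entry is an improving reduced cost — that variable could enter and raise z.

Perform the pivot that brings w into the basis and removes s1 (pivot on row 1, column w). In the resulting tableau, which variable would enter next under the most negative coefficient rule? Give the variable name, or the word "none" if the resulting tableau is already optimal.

Pivot element 5. New z-row = old z-row − (-2)·(row 1/5).
Updated z-row coefficients: x: -1, y: -8/5, w: 0, v: -11/5, s1: 2/5, s2: 0.
The most negative is -11/5 in column v, so v would enter next.

v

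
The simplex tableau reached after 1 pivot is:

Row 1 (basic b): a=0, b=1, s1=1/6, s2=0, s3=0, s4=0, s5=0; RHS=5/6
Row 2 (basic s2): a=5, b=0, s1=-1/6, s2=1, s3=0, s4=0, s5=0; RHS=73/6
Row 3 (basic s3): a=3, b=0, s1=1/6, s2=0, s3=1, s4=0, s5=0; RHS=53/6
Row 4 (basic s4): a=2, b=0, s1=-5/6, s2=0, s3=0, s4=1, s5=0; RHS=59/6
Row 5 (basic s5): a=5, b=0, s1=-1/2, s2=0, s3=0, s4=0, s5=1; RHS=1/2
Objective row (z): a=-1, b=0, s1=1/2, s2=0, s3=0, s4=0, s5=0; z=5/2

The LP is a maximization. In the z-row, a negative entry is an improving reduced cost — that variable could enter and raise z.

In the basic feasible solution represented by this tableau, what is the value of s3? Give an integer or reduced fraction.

53/6

s3 is basic (row 3); its value is the RHS of that row: 53/6.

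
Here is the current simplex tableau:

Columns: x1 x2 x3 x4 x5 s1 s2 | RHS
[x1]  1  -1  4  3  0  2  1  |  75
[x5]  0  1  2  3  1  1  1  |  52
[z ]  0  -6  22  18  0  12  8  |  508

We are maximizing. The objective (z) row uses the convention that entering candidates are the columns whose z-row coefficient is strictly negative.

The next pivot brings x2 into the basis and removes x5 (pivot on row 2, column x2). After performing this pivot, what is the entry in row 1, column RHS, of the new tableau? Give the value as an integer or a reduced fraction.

Pivot element is row 2, column x2: 1.
Normalize row 2: new (row 2, RHS) = 52/1 = 52.
row 1 ← row 1 − (-1)·(new row 2): 75 − (-1)·52 = 127.

127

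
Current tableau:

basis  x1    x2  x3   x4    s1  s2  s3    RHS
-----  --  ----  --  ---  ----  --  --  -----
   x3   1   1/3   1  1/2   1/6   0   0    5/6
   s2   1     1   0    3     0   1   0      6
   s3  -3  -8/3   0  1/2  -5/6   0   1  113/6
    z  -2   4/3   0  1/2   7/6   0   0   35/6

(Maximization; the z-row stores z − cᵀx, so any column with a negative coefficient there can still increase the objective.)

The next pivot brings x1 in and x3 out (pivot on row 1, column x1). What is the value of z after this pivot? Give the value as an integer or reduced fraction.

Minimum ratio for x1: (5/6)/1 = 5/6.
z changes by −(z-row coeff of x1)·ratio = −(-2)·(5/6) = 5/3.
New z = 35/6 + (5/3) = 15/2.

15/2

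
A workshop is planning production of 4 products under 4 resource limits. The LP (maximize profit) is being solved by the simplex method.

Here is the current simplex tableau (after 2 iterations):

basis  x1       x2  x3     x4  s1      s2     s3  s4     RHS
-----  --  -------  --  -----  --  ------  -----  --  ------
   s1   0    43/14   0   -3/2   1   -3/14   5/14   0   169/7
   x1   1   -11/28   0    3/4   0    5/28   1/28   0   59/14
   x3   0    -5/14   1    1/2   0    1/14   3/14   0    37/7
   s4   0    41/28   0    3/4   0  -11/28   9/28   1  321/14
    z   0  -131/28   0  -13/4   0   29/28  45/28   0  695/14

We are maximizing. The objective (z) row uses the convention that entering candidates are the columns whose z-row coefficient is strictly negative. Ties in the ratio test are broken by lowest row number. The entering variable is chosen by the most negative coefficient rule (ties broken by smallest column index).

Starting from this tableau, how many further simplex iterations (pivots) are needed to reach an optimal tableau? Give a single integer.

3

pivot: x2 in, s1 out → z = 3716/43
pivot: x4 in, s4 out → z = 1166/9
pivot: s2 in, x1 out → z = 4420/33
No improving column remains; optimal.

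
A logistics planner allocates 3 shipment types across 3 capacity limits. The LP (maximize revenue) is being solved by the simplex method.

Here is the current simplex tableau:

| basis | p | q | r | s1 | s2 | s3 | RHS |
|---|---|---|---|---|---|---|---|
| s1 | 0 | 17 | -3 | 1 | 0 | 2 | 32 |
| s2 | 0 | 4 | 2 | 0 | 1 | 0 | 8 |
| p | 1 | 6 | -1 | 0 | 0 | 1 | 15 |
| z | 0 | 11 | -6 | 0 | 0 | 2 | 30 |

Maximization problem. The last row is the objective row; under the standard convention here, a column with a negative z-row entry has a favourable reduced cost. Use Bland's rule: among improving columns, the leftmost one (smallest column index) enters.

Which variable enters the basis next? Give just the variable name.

Objective-row coefficients: p: 0, q: 11, r: -6, s1: 0, s2: 0, s3: 2.
Improving columns: r. Bland's rule picks the smallest column index → r.

r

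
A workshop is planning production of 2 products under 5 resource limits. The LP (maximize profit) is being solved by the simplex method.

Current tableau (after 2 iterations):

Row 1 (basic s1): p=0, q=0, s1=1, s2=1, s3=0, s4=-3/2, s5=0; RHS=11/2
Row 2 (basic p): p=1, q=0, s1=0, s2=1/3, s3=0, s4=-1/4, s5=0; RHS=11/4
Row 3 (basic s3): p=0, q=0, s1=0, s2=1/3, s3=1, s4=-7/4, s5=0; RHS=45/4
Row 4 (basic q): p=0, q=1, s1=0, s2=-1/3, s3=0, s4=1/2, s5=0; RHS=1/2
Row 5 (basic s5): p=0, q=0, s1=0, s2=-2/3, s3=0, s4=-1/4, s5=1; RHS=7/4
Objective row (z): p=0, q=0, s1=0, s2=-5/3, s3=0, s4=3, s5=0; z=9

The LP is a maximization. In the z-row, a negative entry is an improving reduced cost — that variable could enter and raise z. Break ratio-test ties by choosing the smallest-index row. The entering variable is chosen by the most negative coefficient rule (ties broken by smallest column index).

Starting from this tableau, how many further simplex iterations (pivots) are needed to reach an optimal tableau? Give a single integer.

pivot: s2 in, s1 out → z = 109/6
No improving column remains; optimal.

1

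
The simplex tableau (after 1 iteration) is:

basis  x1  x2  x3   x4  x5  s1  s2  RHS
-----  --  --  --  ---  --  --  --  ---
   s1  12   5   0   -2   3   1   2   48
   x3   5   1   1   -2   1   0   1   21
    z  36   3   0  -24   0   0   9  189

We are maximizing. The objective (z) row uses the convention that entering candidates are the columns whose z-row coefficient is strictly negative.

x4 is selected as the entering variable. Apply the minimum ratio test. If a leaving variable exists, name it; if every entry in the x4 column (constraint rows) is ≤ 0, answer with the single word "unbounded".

unbounded

x4-column entries: row 1: -2, row 2: -2. All ≤ 0, so x4 can increase without bound; the LP is unbounded in this direction.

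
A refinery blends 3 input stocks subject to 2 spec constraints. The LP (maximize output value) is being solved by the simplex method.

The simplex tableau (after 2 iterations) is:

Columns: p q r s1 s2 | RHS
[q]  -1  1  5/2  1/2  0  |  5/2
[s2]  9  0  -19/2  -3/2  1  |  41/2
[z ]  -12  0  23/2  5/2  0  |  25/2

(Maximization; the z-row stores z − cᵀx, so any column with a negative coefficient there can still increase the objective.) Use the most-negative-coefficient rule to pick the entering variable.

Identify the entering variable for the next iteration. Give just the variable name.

p

Objective-row coefficients: p: -12, q: 0, r: 23/2, s1: 5/2, s2: 0.
The most negative is -12 in column p, so p enters.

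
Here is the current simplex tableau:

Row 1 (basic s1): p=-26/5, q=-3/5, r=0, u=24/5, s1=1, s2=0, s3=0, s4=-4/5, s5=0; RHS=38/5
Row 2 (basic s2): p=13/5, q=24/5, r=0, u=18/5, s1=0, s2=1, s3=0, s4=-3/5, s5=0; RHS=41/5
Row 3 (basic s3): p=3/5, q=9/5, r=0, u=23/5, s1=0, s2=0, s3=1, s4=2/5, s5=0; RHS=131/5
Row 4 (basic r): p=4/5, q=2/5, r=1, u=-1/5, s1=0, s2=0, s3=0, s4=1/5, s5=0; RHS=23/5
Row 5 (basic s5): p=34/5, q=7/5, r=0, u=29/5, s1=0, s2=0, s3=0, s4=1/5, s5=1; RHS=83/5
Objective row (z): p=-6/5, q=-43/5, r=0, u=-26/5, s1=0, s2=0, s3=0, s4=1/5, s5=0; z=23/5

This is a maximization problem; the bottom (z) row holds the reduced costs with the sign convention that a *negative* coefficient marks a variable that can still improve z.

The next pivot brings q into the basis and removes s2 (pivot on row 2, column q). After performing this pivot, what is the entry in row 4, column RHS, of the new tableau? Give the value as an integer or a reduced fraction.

47/12

Pivot element is row 2, column q: 24/5.
Normalize row 2: new (row 2, RHS) = (41/5)/(24/5) = 41/24.
row 4 ← row 4 − (2/5)·(new row 2): 23/5 − (2/5)·(41/24) = 47/12.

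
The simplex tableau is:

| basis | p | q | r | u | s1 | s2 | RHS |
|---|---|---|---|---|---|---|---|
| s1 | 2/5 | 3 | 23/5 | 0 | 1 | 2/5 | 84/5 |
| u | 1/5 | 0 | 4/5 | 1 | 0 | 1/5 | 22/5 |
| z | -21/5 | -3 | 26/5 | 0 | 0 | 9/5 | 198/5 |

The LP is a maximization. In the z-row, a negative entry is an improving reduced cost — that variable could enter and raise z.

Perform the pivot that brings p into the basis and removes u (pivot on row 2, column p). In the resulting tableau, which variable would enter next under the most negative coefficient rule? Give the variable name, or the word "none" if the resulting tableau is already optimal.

Pivot element 1/5. New z-row = old z-row − (-21/5)·(row 2/(1/5)).
Updated z-row coefficients: p: 0, q: -3, r: 22, u: 21, s1: 0, s2: 6.
The most negative is -3 in column q, so q would enter next.

q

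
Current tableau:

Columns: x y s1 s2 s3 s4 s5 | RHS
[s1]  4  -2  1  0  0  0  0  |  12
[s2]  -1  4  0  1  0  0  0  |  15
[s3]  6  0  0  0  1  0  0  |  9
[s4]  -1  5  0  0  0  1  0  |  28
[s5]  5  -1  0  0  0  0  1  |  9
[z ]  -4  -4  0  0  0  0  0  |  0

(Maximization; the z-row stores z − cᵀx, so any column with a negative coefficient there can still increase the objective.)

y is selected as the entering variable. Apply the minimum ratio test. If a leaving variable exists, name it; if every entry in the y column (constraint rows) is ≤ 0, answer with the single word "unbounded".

s2

Ratios: row 1 (s1): entry -2 ≤ 0, skip; row 2 (s2): 15/4 = 15/4; row 3 (s3): entry 0 ≤ 0, skip; row 4 (s4): 28/5 = 28/5; row 5 (s5): entry -1 ≤ 0, skip.
Minimum ratio is in the s2 row, so s2 leaves.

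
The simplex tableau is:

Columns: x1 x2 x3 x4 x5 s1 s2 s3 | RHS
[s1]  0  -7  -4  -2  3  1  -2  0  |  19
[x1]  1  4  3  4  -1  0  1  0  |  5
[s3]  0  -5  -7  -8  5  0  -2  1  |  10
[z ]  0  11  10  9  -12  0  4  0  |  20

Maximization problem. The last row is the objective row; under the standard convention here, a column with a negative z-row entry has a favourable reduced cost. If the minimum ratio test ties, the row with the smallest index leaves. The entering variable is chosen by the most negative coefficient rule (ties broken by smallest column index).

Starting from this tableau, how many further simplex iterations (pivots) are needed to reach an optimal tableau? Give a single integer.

2

pivot: x5 in, s3 out → z = 44
pivot: x4 in, x1 out → z = 295/4
No improving column remains; optimal.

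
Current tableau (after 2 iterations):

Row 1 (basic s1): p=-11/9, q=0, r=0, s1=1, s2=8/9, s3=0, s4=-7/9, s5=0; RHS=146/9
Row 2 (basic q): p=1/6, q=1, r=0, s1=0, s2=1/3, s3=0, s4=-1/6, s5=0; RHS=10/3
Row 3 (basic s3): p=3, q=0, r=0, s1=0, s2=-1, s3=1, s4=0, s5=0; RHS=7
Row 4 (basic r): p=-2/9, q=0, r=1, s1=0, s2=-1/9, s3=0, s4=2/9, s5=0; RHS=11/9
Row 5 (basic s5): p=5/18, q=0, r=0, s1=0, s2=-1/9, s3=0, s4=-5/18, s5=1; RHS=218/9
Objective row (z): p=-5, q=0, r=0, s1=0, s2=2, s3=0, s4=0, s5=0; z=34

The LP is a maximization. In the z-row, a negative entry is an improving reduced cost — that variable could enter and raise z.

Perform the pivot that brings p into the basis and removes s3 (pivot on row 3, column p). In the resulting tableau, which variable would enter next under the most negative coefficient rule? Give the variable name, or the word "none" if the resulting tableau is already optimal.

Pivot element 3. New z-row = old z-row − (-5)·(row 3/3).
Updated z-row coefficients: p: 0, q: 0, r: 0, s1: 0, s2: 1/3, s3: 5/3, s4: 0, s5: 0.
No coefficient is strictly negative; the tableau after this pivot is optimal.

none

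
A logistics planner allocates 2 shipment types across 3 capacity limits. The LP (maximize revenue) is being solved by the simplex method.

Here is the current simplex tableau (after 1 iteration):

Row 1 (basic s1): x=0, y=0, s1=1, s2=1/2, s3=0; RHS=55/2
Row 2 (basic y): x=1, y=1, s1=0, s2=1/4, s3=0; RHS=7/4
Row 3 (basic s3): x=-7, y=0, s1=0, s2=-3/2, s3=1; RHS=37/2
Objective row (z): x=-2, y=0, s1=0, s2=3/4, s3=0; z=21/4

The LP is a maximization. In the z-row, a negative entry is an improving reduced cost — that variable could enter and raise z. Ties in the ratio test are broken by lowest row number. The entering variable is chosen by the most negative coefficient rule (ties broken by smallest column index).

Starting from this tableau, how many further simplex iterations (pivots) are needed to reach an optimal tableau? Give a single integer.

pivot: x in, y out → z = 35/4
No improving column remains; optimal.

1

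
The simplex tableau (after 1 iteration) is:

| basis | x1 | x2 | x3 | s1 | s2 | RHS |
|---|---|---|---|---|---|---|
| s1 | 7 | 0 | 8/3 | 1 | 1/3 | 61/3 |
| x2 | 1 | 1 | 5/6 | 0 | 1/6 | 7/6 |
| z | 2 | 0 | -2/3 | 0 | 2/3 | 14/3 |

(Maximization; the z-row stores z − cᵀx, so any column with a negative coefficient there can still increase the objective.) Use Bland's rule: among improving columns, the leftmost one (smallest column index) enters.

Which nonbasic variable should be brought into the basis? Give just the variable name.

Objective-row coefficients: x1: 2, x2: 0, x3: -2/3, s1: 0, s2: 2/3.
Improving columns: x3. Bland's rule picks the smallest column index → x3.

x3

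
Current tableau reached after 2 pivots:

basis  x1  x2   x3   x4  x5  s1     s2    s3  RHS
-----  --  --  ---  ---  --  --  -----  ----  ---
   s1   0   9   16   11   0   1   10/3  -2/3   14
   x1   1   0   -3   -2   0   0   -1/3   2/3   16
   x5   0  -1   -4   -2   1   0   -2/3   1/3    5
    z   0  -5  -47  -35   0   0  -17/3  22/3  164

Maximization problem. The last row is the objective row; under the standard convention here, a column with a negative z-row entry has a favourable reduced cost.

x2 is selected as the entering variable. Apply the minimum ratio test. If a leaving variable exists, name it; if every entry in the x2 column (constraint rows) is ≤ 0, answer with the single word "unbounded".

Ratios: row 1 (s1): 14/9 = 14/9; row 2 (x1): entry 0 ≤ 0, skip; row 3 (x5): entry -1 ≤ 0, skip.
Minimum ratio is in the s1 row, so s1 leaves.

s1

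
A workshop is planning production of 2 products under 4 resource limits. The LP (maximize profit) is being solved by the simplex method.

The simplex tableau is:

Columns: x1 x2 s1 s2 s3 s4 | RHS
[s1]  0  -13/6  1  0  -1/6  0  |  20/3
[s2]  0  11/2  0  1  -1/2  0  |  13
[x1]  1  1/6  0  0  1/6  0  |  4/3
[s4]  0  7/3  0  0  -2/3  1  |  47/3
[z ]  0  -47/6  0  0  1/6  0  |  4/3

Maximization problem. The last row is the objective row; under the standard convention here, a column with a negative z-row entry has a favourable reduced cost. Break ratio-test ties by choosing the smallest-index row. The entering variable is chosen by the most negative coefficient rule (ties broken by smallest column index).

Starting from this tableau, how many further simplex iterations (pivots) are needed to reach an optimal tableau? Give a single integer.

2

pivot: x2 in, s2 out → z = 655/33
pivot: s3 in, x1 out → z = 68/3
No improving column remains; optimal.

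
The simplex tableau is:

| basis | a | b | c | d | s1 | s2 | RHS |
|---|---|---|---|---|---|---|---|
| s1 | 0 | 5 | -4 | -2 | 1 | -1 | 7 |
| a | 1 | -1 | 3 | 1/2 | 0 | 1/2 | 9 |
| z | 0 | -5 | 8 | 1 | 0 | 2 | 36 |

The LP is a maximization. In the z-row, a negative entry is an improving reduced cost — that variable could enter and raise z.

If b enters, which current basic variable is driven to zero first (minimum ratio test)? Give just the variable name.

s1

Ratios: row 1 (s1): 7/5 = 7/5; row 2 (a): entry -1 ≤ 0, skip.
Minimum ratio 7/5 is in the s1 row, so s1 leaves.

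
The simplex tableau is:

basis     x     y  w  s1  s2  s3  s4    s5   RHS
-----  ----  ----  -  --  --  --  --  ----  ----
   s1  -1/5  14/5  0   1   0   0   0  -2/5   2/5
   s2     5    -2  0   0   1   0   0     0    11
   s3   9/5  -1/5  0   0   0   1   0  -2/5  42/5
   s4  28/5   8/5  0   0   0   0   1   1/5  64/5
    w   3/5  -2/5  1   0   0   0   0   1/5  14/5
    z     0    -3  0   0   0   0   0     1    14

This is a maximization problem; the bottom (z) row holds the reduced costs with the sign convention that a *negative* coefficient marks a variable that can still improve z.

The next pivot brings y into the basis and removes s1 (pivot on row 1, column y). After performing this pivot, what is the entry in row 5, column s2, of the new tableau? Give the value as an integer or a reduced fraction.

0

Pivot element is row 1, column y: 14/5.
Normalize row 1: new (row 1, s2) = 0/(14/5) = 0.
row 5 ← row 5 − (-2/5)·(new row 1): 0 − (-2/5)·0 = 0.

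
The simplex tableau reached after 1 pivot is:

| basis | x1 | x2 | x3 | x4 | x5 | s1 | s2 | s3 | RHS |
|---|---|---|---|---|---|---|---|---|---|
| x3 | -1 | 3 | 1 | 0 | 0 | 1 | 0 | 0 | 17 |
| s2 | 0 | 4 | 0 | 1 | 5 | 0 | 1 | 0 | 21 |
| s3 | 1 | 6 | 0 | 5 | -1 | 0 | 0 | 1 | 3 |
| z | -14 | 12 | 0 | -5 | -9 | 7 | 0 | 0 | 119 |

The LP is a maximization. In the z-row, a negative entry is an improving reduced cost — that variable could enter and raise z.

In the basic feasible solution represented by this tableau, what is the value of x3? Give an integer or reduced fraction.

x3 is basic (row 1); its value is the RHS of that row: 17.

17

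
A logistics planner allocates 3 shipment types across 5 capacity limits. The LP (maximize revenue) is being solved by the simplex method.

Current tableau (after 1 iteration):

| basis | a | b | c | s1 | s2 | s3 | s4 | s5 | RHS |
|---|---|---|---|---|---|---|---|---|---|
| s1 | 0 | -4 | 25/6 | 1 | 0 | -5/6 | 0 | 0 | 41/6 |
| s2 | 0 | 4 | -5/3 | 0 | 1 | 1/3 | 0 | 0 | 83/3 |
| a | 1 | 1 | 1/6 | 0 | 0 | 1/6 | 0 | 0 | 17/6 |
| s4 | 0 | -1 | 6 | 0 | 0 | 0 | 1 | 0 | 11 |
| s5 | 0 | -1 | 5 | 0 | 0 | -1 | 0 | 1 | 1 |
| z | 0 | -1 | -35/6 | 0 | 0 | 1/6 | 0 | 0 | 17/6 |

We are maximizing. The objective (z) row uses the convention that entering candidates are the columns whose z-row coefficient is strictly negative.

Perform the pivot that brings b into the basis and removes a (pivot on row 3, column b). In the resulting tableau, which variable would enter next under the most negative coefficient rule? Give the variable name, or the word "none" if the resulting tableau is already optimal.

Pivot element 1. New z-row = old z-row − (-1)·(row 3/1).
Updated z-row coefficients: a: 1, b: 0, c: -17/3, s1: 0, s2: 0, s3: 1/3, s4: 0, s5: 0.
The most negative is -17/3 in column c, so c would enter next.

c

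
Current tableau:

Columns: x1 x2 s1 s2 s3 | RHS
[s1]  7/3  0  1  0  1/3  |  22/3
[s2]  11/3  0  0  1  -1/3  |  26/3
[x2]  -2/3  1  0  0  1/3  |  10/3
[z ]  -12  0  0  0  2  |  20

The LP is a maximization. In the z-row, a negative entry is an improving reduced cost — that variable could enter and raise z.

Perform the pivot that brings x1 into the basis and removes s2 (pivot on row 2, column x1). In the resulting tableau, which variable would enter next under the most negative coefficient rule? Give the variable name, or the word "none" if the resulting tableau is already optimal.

none

Pivot element 11/3. New z-row = old z-row − (-12)·(row 2/(11/3)).
Updated z-row coefficients: x1: 0, x2: 0, s1: 0, s2: 36/11, s3: 10/11.
No coefficient is strictly negative; the tableau after this pivot is optimal.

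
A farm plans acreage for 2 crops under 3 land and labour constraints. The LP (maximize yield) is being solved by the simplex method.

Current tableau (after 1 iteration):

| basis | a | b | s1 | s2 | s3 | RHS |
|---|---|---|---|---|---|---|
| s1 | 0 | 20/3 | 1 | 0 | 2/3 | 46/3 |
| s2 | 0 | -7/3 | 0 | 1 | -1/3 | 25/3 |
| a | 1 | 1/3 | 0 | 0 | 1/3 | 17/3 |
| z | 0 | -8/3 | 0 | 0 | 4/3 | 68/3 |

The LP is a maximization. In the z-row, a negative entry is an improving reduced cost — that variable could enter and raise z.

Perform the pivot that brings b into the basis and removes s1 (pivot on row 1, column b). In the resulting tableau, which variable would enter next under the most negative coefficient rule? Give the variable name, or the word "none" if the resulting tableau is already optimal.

Pivot element 20/3. New z-row = old z-row − (-8/3)·(row 1/(20/3)).
Updated z-row coefficients: a: 0, b: 0, s1: 2/5, s2: 0, s3: 8/5.
No coefficient is strictly negative; the tableau after this pivot is optimal.

none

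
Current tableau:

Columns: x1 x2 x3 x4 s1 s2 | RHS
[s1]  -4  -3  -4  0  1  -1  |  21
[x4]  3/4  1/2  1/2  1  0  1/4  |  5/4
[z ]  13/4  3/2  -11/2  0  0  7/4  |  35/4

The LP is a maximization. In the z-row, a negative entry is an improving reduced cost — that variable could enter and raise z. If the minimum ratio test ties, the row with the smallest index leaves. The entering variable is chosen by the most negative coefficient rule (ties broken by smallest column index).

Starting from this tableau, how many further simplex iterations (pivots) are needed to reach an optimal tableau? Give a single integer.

pivot: x3 in, x4 out → z = 45/2
No improving column remains; optimal.

1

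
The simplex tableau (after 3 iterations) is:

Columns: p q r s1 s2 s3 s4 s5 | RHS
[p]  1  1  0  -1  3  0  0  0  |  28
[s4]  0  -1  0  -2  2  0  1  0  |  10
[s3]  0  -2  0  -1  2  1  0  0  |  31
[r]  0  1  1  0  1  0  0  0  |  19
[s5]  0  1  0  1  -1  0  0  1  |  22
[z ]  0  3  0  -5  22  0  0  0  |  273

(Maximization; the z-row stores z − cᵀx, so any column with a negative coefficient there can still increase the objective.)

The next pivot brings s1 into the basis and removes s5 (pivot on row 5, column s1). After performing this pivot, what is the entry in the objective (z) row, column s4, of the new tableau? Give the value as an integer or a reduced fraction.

Pivot element is row 5, column s1: 1.
Normalize row 5: new (row 5, s4) = 0/1 = 0.
z-row ← z-row − (-5)·(new row 5): 0 − (-5)·0 = 0.

0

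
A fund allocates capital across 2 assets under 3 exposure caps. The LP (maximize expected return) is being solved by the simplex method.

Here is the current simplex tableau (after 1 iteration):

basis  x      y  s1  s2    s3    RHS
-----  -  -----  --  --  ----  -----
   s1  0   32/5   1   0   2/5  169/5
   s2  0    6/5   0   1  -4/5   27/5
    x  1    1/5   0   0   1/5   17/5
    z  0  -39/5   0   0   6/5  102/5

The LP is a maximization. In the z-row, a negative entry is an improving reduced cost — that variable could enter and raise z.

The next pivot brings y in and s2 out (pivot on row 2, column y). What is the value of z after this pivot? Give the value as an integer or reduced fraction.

111/2

Minimum ratio for y: (27/5)/(6/5) = 9/2.
z changes by −(z-row coeff of y)·ratio = −(-39/5)·(9/2) = 351/10.
New z = 102/5 + (351/10) = 111/2.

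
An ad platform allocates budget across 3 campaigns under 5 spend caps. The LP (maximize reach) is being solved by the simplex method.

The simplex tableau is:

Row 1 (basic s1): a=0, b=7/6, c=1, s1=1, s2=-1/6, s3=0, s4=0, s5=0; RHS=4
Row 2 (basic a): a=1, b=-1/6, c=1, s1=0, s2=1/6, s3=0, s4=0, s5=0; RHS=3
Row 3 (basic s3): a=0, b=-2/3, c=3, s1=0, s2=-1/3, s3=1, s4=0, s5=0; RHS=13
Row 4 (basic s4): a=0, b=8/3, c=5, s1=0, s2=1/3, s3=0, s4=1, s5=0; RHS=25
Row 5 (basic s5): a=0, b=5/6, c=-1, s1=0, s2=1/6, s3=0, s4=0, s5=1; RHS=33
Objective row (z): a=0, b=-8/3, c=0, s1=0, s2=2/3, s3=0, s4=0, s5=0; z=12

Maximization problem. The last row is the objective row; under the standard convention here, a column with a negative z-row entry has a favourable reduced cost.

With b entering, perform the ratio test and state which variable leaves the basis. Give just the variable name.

Ratios: row 1 (s1): 4/(7/6) = 24/7; row 2 (a): entry -1/6 ≤ 0, skip; row 3 (s3): entry -2/3 ≤ 0, skip; row 4 (s4): 25/(8/3) = 75/8; row 5 (s5): 33/(5/6) = 198/5.
Minimum ratio 24/7 is in the s1 row, so s1 leaves.

s1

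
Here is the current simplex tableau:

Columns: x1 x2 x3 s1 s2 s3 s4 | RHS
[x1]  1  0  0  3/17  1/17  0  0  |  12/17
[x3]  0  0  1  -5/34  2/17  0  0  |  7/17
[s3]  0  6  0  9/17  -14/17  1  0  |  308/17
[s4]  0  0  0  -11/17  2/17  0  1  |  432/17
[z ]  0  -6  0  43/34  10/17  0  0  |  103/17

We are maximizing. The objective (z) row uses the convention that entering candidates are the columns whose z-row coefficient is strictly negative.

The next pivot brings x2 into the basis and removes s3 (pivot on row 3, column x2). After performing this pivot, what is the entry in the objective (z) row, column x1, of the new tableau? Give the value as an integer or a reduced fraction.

Pivot element is row 3, column x2: 6.
Normalize row 3: new (row 3, x1) = 0/6 = 0.
z-row ← z-row − (-6)·(new row 3): 0 − (-6)·0 = 0.

0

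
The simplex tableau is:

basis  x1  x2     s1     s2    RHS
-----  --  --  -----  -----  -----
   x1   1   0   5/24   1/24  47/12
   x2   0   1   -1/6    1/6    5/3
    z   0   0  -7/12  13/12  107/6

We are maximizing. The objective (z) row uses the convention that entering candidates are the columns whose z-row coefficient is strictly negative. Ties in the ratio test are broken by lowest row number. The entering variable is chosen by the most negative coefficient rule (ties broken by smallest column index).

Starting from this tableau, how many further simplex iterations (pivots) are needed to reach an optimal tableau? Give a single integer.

pivot: s1 in, x1 out → z = 144/5
No improving column remains; optimal.

1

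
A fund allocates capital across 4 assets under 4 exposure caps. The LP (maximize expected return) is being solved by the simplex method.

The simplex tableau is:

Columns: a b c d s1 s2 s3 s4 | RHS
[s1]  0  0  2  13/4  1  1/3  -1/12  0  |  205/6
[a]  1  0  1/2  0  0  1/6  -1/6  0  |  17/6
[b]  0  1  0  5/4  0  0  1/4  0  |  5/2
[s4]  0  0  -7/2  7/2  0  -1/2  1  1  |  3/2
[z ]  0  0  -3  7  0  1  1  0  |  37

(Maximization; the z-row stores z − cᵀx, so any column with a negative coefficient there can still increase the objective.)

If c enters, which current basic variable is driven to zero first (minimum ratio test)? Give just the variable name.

Ratios: row 1 (s1): (205/6)/2 = 205/12; row 2 (a): (17/6)/(1/2) = 17/3; row 3 (b): entry 0 ≤ 0, skip; row 4 (s4): entry -7/2 ≤ 0, skip.
Minimum ratio 17/3 is in the a row, so a leaves.

a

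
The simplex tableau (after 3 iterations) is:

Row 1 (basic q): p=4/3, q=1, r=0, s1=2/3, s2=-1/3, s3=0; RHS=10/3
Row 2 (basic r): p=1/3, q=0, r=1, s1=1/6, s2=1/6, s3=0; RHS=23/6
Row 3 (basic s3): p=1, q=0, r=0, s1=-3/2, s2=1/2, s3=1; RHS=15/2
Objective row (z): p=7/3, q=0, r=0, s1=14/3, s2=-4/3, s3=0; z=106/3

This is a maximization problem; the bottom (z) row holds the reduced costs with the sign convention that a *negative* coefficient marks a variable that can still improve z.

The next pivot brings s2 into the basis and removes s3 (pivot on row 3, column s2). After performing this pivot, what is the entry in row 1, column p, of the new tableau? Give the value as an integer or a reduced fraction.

2

Pivot element is row 3, column s2: 1/2.
Normalize row 3: new (row 3, p) = 1/(1/2) = 2.
row 1 ← row 1 − (-1/3)·(new row 3): 4/3 − (-1/3)·2 = 2.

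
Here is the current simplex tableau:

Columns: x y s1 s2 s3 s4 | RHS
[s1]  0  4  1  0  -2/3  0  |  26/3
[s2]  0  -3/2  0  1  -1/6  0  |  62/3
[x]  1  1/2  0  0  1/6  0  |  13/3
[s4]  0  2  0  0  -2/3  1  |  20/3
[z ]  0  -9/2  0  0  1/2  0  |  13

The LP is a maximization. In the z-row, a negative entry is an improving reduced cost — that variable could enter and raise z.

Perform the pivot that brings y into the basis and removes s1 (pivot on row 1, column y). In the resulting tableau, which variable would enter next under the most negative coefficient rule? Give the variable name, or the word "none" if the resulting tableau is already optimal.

Pivot element 4. New z-row = old z-row − (-9/2)·(row 1/4).
Updated z-row coefficients: x: 0, y: 0, s1: 9/8, s2: 0, s3: -1/4, s4: 0.
The most negative is -1/4 in column s3, so s3 would enter next.

s3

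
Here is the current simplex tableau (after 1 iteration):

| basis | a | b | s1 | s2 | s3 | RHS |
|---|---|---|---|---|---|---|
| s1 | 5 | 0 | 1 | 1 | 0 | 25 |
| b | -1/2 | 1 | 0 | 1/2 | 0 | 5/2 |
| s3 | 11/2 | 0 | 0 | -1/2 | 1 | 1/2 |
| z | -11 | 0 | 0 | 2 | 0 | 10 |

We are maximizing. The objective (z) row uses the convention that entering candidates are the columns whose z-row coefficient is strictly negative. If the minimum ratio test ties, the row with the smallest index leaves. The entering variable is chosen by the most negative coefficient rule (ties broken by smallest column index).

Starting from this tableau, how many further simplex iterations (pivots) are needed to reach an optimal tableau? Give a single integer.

1

pivot: a in, s3 out → z = 11
No improving column remains; optimal.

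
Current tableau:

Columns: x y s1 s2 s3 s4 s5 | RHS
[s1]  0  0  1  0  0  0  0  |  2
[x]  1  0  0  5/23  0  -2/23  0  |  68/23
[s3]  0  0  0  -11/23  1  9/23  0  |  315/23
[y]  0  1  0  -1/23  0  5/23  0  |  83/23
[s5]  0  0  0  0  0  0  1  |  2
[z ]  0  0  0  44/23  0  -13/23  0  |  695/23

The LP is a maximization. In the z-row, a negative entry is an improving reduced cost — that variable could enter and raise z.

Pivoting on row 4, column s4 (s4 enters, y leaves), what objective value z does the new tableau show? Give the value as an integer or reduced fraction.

198/5

Minimum ratio for s4: (83/23)/(5/23) = 83/5.
z changes by −(z-row coeff of s4)·ratio = −(-13/23)·(83/5) = 1079/115.
New z = 695/23 + (1079/115) = 198/5.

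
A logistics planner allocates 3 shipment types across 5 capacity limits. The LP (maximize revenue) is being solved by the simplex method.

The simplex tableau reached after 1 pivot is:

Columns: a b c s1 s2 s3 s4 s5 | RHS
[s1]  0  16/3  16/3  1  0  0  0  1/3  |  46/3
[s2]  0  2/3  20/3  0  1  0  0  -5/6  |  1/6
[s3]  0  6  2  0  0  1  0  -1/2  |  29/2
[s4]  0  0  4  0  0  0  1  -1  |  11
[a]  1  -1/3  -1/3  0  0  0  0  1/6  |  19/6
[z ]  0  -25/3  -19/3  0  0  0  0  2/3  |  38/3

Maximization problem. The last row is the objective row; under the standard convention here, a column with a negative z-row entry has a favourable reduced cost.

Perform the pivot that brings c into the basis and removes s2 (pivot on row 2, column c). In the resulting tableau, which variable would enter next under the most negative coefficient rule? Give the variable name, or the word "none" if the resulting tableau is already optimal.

b

Pivot element 20/3. New z-row = old z-row − (-19/3)·(row 2/(20/3)).
Updated z-row coefficients: a: 0, b: -77/10, c: 0, s1: 0, s2: 19/20, s3: 0, s4: 0, s5: -1/8.
The most negative is -77/10 in column b, so b would enter next.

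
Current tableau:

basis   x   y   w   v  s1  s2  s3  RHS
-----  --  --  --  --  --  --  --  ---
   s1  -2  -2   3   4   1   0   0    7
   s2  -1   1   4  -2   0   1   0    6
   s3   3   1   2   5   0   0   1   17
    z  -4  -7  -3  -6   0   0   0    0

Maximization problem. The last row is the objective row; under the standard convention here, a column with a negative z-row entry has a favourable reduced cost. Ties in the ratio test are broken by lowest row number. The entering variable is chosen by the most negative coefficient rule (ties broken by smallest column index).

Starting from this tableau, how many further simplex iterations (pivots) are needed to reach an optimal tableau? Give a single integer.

pivot: y in, s2 out → z = 42
pivot: v in, s3 out → z = 514/7
No improving column remains; optimal.

2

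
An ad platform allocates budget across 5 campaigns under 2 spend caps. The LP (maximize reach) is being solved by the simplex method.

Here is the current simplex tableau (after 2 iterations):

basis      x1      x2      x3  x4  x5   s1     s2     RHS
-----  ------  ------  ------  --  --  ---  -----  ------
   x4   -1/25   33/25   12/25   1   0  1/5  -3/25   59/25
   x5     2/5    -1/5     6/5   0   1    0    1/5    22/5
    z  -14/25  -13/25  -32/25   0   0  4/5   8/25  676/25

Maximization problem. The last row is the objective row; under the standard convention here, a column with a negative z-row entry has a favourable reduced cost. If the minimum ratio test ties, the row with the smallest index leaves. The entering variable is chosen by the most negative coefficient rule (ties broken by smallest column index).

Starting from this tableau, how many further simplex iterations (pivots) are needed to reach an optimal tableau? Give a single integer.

3

pivot: x3 in, x5 out → z = 476/15
pivot: x2 in, x4 out → z = 673/21
pivot: x1 in, x3 out → z = 454/13
No improving column remains; optimal.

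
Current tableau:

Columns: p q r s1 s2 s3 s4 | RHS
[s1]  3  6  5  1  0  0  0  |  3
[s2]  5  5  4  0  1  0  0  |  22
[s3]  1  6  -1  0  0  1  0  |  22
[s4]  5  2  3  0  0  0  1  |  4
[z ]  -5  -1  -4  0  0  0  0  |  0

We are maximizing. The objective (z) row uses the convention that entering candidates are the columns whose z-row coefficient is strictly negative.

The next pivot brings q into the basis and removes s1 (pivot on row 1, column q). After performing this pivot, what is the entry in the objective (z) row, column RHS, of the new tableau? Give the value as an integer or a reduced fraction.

1/2

Pivot element is row 1, column q: 6.
Normalize row 1: new (row 1, RHS) = 3/6 = 1/2.
z-row ← z-row − (-1)·(new row 1): 0 − (-1)·(1/2) = 1/2.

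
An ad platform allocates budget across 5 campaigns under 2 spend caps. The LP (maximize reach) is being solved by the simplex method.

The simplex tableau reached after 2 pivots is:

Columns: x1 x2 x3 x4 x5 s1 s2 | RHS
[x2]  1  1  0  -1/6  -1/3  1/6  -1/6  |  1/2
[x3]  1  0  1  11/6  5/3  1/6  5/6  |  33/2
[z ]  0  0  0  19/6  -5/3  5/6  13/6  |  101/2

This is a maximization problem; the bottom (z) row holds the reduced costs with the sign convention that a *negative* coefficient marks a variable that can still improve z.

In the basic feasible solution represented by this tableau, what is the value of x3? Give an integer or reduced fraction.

33/2

x3 is basic (row 2); its value is the RHS of that row: 33/2.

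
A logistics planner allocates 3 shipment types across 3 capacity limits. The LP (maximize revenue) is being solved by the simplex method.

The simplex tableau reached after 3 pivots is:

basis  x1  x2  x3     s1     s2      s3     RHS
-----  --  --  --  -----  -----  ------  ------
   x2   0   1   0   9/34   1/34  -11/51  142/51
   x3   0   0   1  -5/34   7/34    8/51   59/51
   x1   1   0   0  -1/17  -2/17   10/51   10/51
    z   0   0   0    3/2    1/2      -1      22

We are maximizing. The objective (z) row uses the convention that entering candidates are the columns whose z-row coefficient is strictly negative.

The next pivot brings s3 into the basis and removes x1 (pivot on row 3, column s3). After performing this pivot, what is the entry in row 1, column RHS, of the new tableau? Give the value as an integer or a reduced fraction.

Pivot element is row 3, column s3: 10/51.
Normalize row 3: new (row 3, RHS) = (10/51)/(10/51) = 1.
row 1 ← row 1 − (-11/51)·(new row 3): 142/51 − (-11/51)·1 = 3.

3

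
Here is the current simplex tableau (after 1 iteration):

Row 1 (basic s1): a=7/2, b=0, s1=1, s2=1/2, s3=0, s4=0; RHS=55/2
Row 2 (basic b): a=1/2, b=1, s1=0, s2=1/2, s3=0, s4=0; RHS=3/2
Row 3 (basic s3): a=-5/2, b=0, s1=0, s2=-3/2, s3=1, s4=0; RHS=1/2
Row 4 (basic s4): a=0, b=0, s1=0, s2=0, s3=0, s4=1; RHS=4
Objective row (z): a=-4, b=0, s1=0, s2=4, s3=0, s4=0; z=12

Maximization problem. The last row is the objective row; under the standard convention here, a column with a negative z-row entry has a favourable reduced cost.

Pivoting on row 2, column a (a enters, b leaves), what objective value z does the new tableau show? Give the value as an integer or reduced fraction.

Minimum ratio for a: (3/2)/(1/2) = 3.
z changes by −(z-row coeff of a)·ratio = −(-4)·3 = 12.
New z = 12 + 12 = 24.

24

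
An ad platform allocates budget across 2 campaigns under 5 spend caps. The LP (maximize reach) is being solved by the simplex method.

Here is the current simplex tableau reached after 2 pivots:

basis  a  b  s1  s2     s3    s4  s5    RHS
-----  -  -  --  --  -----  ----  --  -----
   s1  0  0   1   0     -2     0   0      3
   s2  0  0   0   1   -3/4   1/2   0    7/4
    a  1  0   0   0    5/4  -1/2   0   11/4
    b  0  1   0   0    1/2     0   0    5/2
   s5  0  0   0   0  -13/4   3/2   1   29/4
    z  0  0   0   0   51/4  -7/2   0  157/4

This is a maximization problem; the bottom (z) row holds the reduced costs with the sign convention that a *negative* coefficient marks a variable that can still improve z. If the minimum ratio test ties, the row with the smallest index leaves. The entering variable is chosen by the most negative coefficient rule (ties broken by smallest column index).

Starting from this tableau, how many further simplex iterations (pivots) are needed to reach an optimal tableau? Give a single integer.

1

pivot: s4 in, s2 out → z = 103/2
No improving column remains; optimal.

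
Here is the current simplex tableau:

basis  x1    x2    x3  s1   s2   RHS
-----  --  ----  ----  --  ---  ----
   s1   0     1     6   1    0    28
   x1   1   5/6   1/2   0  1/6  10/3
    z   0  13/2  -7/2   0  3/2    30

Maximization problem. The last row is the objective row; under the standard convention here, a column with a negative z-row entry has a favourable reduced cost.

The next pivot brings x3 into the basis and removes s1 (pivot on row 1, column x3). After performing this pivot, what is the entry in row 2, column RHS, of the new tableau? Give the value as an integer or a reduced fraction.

Pivot element is row 1, column x3: 6.
Normalize row 1: new (row 1, RHS) = 28/6 = 14/3.
row 2 ← row 2 − (1/2)·(new row 1): 10/3 − (1/2)·(14/3) = 1.

1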